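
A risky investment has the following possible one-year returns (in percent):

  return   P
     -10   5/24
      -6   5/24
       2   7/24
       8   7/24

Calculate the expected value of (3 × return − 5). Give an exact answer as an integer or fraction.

E[3x-5] = (5/24)·(-35) + (5/24)·(-23) + (7/24)·1 + (7/24)·19
     = -25/4

-25/4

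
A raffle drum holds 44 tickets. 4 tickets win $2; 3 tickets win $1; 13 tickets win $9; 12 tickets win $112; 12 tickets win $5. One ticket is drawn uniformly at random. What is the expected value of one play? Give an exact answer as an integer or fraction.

383/11 dollars

E[payout] = (4/44)·2 + (3/44)·1 + (13/44)·9 + (12/44)·112 + (12/44)·5 = 383/11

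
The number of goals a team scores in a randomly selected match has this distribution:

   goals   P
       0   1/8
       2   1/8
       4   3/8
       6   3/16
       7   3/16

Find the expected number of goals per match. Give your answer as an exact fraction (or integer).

E[X] = (1/8)·0 + (1/8)·2 + (3/8)·4 + (3/16)·6 + (3/16)·7
     = 67/16

67/16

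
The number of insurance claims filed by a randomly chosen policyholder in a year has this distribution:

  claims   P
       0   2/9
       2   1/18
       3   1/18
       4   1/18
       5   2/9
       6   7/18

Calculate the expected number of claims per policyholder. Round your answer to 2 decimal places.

3.94

E[X] = (2/9)·0 + (1/18)·2 + (1/18)·3 + (1/18)·4 + (2/9)·5 + (7/18)·6
     = 71/18 ≈ 3.94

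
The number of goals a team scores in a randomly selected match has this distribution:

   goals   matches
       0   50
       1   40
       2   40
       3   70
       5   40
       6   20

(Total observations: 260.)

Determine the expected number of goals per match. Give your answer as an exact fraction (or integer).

Total = 260, so P(goals=0) = 50/260, etc.
E[X] = (5/26)·0 + (2/13)·1 + (2/13)·2 + (7/26)·3 + (2/13)·5 + (1/13)·6
     = 5/2

5/2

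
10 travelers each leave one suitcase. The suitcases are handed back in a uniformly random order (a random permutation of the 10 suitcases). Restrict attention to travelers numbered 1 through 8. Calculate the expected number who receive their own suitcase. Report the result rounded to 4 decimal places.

Let Xᵢ = 1 if person i gets their own suitcase. For each i, P(Xᵢ=1) = 1/10.
By linearity of expectation, E[X₁+…+X_8] = 8·(1/10) = 4/5.
≈ 0.8000

0.8000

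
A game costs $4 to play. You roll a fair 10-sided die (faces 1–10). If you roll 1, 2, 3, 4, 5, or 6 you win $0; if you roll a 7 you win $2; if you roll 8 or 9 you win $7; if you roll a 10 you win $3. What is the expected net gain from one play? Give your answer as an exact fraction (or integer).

E[payout] = (3/5)·0 + (1/10)·2 + (1/10)·3 + (1/5)·7 = 19/10
Expected profit = 19/10 − 4 = -21/10

-21/10 dollars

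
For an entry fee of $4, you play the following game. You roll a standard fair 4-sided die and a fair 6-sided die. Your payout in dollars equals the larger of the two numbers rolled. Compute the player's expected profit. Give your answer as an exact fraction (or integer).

Distribution of the larger of the two numbers rolled: 1 w.p. 1/24, 2 w.p. 1/8, 3 w.p. 5/24, 4 w.p. 7/24, 5 w.p. 1/6, 6 w.p. 1/6
E[payout] = (1/24)·1 + (1/8)·2 + (5/24)·3 + (7/24)·4 + (1/6)·5 + (1/6)·6 = 47/12
Expected profit = 47/12 − 4 = -1/12

-1/12 dollars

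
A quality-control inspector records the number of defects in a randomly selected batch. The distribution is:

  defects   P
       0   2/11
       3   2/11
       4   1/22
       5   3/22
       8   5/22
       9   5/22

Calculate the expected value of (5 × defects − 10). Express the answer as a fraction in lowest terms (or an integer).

E[5x-10] = (2/11)·(-10) + (2/11)·5 + (1/22)·10 + (3/22)·15 + (5/22)·30 + (5/22)·35
     = 180/11

180/11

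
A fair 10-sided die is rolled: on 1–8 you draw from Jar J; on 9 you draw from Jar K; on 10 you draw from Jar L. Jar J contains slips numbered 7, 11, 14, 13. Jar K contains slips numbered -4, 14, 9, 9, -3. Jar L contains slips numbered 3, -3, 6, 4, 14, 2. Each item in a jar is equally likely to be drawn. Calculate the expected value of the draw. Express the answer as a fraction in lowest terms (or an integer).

E[X | Jar J] = (7 + 11 + 14 + 13)/4 = 45/4
E[X | Jar K] = (-4 + 14 + 9 + 9 − 3)/5 = 5
E[X | Jar L] = (3 − 3 + 6 + 4 + 14 + 2)/6 = 13/3
E[X] = (4/5)·45/4 + (1/10)·5 + (1/10)·13/3 = 149/15

149/15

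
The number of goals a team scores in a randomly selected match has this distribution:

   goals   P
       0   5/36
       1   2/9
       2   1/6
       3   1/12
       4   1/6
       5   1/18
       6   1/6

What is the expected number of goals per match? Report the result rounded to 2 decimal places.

E[X] = (5/36)·0 + (2/9)·1 + (1/6)·2 + (1/12)·3 + (1/6)·4 + (1/18)·5 + (1/6)·6
     = 11/4 ≈ 2.75

2.75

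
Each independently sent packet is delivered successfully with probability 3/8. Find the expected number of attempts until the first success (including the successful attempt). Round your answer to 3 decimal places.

For a geometric distribution, E[trials] = 1/p = 1/(3/8) = 8/3.
≈ 2.667

2.667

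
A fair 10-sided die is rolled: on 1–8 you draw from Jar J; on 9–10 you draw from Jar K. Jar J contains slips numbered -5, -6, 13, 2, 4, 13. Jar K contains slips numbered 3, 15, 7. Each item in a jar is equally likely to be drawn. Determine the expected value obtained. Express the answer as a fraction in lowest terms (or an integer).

E[X | Jar J] = (-5 − 6 + 13 + 2 + 4 + 13)/6 = 7/2
E[X | Jar K] = (3 + 15 + 7)/3 = 25/3
E[X] = (4/5)·7/2 + (1/5)·25/3 = 67/15

67/15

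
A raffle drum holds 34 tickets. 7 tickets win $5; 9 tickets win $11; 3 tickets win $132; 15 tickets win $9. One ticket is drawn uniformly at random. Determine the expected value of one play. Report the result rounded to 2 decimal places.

$19.56

E[payout] = (7/34)·5 + (9/34)·11 + (3/34)·132 + (15/34)·9 = 665/34
≈ $19.56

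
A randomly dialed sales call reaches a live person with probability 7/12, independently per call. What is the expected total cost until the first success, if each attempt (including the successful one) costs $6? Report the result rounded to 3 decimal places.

$10.286

E[#attempts] = 1/p = 12/7; E[cost] = 6·12/7 = 72/7.
≈ 10.286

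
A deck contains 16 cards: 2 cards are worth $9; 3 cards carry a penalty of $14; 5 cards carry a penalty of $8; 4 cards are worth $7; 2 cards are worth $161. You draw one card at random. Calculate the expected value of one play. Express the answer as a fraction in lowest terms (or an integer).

143/8 dollars

E[payout] = (2/16)·9 + (3/16)·(-14) + (5/16)·(-8) + (4/16)·7 + (2/16)·161 = 143/8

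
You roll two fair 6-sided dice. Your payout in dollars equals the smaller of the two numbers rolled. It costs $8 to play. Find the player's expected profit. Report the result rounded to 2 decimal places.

Distribution of the smaller of the two numbers rolled: 1 w.p. 11/36, 2 w.p. 1/4, 3 w.p. 7/36, 4 w.p. 5/36, 5 w.p. 1/12, 6 w.p. 1/36
E[payout] = (11/36)·1 + (1/4)·2 + (7/36)·3 + (5/36)·4 + (1/12)·5 + (1/36)·6 = 91/36
Expected profit = 91/36 − 8 = -197/36 ≈ -$5.47

-$5.47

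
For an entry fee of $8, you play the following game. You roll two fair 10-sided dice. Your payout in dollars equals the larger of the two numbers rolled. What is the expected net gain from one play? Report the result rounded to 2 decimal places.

-$0.85

Distribution of the larger of the two numbers rolled: 1 w.p. 1/100, 2 w.p. 3/100, 3 w.p. 1/20, 4 w.p. 7/100, 5 w.p. 9/100, 6 w.p. 11/100, …
E[payout] = (1/100)·1 + (3/100)·2 + (1/20)·3 + (7/100)·4 + (9/100)·5 + (11/100)·6 + (13/100)·7 + (3/20)·8 + (17/100)·9 + (19/100)·10 = 143/20
Expected profit = 143/20 − 8 = -17/20 ≈ -$0.85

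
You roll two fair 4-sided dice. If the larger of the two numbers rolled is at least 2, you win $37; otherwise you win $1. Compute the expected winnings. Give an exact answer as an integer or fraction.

139/4 dollars

E[payout] = (1/16)·1 + (15/16)·37 = 139/4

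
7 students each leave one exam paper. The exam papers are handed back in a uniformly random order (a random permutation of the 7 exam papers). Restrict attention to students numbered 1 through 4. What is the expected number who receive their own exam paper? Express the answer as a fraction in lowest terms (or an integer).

4/7

Let Xᵢ = 1 if person i gets their own exam paper. For each i, P(Xᵢ=1) = 1/7.
By linearity of expectation, E[X₁+…+X_4] = 4·(1/7) = 4/7.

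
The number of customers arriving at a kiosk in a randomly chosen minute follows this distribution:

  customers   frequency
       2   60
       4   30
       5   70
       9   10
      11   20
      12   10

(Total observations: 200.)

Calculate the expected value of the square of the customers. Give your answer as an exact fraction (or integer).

Total = 200, so P(customers=2) = 60/200, etc.
E[X²] = (3/10)·4 + (3/20)·16 + (7/20)·25 + (1/20)·81 + (1/10)·121 + (1/20)·144
     = 357/10

357/10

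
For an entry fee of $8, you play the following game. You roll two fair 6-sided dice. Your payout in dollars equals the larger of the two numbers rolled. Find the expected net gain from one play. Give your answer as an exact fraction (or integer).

-127/36 dollars

Distribution of the larger of the two numbers rolled: 1 w.p. 1/36, 2 w.p. 1/12, 3 w.p. 5/36, 4 w.p. 7/36, 5 w.p. 1/4, 6 w.p. 11/36
E[payout] = (1/36)·1 + (1/12)·2 + (5/36)·3 + (7/36)·4 + (1/4)·5 + (11/36)·6 = 161/36
Expected profit = 161/36 − 8 = -127/36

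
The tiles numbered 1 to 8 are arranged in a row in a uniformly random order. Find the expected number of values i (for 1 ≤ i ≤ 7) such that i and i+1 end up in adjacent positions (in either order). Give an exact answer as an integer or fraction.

For each i ∈ {1,…,7}, let Xᵢ = 1 if i and i+1 are adjacent. P(Xᵢ=1) = 2·(8−1)!/8! = 2/8.
By linearity, E[ΣXᵢ] = (7)·(2/8) = 7/4.

7/4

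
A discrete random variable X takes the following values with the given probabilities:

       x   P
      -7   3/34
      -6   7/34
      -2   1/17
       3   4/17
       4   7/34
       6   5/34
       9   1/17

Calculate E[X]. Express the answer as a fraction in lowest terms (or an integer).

E[X] = (3/34)·(-7) + (7/34)·(-6) + (1/17)·(-2) + (4/17)·3 + (7/34)·4 + (5/34)·6 + (1/17)·9
     = 33/34

33/34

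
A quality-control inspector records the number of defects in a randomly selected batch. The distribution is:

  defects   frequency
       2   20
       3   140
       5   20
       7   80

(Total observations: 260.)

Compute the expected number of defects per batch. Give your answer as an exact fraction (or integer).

Total = 260, so P(defects=2) = 20/260, etc.
E[X] = (1/13)·2 + (7/13)·3 + (1/13)·5 + (4/13)·7
     = 56/13

56/13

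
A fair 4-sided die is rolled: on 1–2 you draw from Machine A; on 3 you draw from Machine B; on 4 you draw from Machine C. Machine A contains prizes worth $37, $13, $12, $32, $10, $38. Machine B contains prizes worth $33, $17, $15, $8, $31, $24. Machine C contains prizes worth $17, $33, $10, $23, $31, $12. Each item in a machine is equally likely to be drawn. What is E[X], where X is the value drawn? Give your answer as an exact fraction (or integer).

269/12 dollars

E[X | Machine A] = (37 + 13 + 12 + 32 + 10 + 38)/6 = 71/3
E[X | Machine B] = (33 + 17 + 15 + 8 + 31 + 24)/6 = 64/3
E[X | Machine C] = (17 + 33 + 10 + 23 + 31 + 12)/6 = 21
E[X] = (1/2)·71/3 + (1/4)·64/3 + (1/4)·21 = 269/12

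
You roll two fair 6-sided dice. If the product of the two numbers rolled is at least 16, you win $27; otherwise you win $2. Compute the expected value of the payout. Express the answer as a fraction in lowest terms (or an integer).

E[payout] = (25/36)·2 + (11/36)·27 = 347/36

347/36 dollars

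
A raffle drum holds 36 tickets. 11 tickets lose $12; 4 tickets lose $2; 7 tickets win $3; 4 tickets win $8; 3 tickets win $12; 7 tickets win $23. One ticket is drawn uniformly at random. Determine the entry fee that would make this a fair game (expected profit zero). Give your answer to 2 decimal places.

E[payout] = (11/36)·(-12) + (4/36)·(-2) + (7/36)·3 + (4/36)·8 + (3/36)·12 + (7/36)·23 = 55/18
Fair fee = E[payout] = 55/18 ≈ $3.06

$3.06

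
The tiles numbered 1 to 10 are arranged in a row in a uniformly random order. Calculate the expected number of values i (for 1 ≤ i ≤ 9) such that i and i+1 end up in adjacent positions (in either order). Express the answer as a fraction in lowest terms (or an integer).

For each i ∈ {1,…,9}, let Xᵢ = 1 if i and i+1 are adjacent. P(Xᵢ=1) = 2·(10−1)!/10! = 2/10.
By linearity, E[ΣXᵢ] = (9)·(2/10) = 9/5.

9/5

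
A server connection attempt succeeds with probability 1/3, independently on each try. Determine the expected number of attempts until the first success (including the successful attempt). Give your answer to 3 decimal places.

3.000

For a geometric distribution, E[trials] = 1/p = 1/(1/3) = 3.
≈ 3.000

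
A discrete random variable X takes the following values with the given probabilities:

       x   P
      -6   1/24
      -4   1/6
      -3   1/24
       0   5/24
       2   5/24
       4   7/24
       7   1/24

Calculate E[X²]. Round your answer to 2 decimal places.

12.08

E[X²] = (1/24)·36 + (1/6)·16 + (1/24)·9 + (5/24)·0 + (5/24)·4 + (7/24)·16 + (1/24)·49
     = 145/12 ≈ 12.08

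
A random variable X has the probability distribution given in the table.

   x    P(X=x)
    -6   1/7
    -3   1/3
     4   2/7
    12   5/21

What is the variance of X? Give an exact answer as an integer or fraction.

E[X] = (1/7)·(-6) + (1/3)·(-3) + (2/7)·4 + (5/21)·12 = 15/7
E[X²] = (1/7)·36 + (1/3)·9 + (2/7)·16 + (5/21)·144 = 47
Var(X) = 47 − (15/7)² = 2078/49

2078/49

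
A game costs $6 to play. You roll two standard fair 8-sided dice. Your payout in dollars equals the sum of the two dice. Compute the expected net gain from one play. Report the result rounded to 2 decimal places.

$3.00

Distribution of the sum of the two dice: 2 w.p. 1/64, 3 w.p. 1/32, 4 w.p. 3/64, 5 w.p. 1/16, 6 w.p. 5/64, 7 w.p. 3/32, …
E[payout] = (1/64)·2 + (1/32)·3 + (3/64)·4 + (1/16)·5 + (5/64)·6 + (3/32)·7 + (7/64)·8 + (1/8)·9 + (7/64)·10 + (3/32)·11 + (5/64)·12 + (1/16)·13 + (3/64)·14 + (1/32)·15 + (1/64)·16 = 9
Expected profit = 9 − 6 = 3 ≈ $3.00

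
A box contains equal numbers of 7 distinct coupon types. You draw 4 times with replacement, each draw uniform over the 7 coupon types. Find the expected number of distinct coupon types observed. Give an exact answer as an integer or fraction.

1105/343

Let Xⱼ=1 if type j appears at least once. P(Xⱼ=1) = 1 − ((7−1)/7)^4 = 1105/2401.
E[#distinct] = 7·1105/2401 = 1105/343.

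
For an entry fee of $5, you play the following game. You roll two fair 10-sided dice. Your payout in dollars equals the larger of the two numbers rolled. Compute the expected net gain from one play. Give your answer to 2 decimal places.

$2.15

Distribution of the larger of the two numbers rolled: 1 w.p. 1/100, 2 w.p. 3/100, 3 w.p. 1/20, 4 w.p. 7/100, 5 w.p. 9/100, 6 w.p. 11/100, …
E[payout] = (1/100)·1 + (3/100)·2 + (1/20)·3 + (7/100)·4 + (9/100)·5 + (11/100)·6 + (13/100)·7 + (3/20)·8 + (17/100)·9 + (19/100)·10 = 143/20
Expected profit = 143/20 − 5 = 43/20 ≈ $2.15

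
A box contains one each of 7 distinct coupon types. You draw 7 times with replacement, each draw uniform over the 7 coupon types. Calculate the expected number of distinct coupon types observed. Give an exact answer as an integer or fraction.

Let Xⱼ=1 if type j appears at least once. P(Xⱼ=1) = 1 − ((7−1)/7)^7 = 543607/823543.
E[#distinct] = 7·543607/823543 = 543607/117649.

543607/117649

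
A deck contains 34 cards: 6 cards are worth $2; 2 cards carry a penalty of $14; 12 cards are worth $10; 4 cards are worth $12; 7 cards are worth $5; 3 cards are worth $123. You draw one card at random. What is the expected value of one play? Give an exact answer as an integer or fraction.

278/17 dollars

E[payout] = (6/34)·2 + (2/34)·(-14) + (12/34)·10 + (4/34)·12 + (7/34)·5 + (3/34)·123 = 278/17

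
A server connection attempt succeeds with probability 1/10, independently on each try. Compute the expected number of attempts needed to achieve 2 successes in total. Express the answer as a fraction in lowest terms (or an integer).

20

By linearity (sum of 2 independent geometric waits), E[trials] = 2/p = 2/(1/10) = 20.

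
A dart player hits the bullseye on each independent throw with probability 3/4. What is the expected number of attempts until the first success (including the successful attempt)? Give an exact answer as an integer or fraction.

4/3

For a geometric distribution, E[trials] = 1/p = 1/(3/4) = 4/3.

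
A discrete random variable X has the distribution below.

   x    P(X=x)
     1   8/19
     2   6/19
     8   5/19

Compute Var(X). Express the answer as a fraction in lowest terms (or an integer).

E[X] = (8/19)·1 + (6/19)·2 + (5/19)·8 = 60/19
E[X²] = (8/19)·1 + (6/19)·4 + (5/19)·64 = 352/19
Var(X) = 352/19 − (60/19)² = 3088/361

3088/361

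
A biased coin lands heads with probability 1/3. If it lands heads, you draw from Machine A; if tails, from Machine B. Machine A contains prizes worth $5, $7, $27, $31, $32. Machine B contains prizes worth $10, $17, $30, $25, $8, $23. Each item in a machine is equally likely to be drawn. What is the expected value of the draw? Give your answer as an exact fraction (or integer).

871/45 dollars

E[X | Machine A] = (5 + 7 + 27 + 31 + 32)/5 = 102/5
E[X | Machine B] = (10 + 17 + 30 + 25 + 8 + 23)/6 = 113/6
E[X] = (1/3)·102/5 + (2/3)·113/6 = 871/45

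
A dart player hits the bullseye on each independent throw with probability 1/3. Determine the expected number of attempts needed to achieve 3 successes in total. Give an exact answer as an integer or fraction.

By linearity (sum of 3 independent geometric waits), E[trials] = 3/p = 3/(1/3) = 9.

9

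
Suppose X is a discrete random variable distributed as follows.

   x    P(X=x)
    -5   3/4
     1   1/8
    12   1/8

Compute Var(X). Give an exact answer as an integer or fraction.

E[X] = (3/4)·(-5) + (1/8)·1 + (1/8)·12 = -17/8
E[X²] = (3/4)·25 + (1/8)·1 + (1/8)·144 = 295/8
Var(X) = 295/8 − (-17/8)² = 2071/64

2071/64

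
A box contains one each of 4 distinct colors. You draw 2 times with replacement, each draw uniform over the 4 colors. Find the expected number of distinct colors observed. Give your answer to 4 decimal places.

1.7500

Let Xⱼ=1 if type j appears at least once. P(Xⱼ=1) = 1 − ((4−1)/4)^2 = 7/16.
E[#distinct] = 4·7/16 = 7/4.
≈ 1.7500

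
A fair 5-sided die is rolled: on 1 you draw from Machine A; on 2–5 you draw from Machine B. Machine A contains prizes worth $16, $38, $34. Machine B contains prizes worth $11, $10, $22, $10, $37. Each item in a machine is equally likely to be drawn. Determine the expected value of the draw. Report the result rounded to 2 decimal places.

$20.27

E[X | Machine A] = (16 + 38 + 34)/3 = 88/3
E[X | Machine B] = (11 + 10 + 22 + 10 + 37)/5 = 18
E[X] = (1/5)·88/3 + (4/5)·18 = 304/15 ≈ 20.27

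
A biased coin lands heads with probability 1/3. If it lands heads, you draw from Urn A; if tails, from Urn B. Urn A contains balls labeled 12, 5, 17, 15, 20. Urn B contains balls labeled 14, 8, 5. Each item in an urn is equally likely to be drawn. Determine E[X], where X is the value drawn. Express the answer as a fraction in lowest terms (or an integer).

53/5

E[X | Urn A] = (12 + 5 + 17 + 15 + 20)/5 = 69/5
E[X | Urn B] = (14 + 8 + 5)/3 = 9
E[X] = (1/3)·69/5 + (2/3)·9 = 53/5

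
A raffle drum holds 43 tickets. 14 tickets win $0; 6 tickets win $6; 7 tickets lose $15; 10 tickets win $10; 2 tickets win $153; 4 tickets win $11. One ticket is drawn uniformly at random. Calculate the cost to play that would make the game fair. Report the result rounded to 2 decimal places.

$8.86

E[payout] = (14/43)·0 + (6/43)·6 + (7/43)·(-15) + (10/43)·10 + (2/43)·153 + (4/43)·11 = 381/43
Fair fee = E[payout] = 381/43 ≈ $8.86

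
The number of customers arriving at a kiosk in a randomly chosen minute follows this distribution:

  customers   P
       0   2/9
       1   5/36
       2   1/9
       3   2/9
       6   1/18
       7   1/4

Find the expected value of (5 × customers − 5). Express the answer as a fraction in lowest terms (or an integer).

E[5x-5] = (2/9)·(-5) + (5/36)·0 + (1/9)·5 + (2/9)·10 + (1/18)·25 + (1/4)·30
     = 95/9

95/9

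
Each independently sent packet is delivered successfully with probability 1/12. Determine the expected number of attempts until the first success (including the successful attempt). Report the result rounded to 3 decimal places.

For a geometric distribution, E[trials] = 1/p = 1/(1/12) = 12.
≈ 12.000

12.000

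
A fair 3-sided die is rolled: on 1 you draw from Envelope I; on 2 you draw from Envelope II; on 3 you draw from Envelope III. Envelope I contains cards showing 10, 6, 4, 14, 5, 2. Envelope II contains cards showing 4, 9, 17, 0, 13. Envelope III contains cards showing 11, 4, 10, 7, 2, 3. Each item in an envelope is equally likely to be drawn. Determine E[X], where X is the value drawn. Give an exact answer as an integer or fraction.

E[X | Envelope I] = (10 + 6 + 4 + 14 + 5 + 2)/6 = 41/6
E[X | Envelope II] = (4 + 9 + 17 + 0 + 13)/5 = 43/5
E[X | Envelope III] = (11 + 4 + 10 + 7 + 2 + 3)/6 = 37/6
E[X] = (1/3)·41/6 + (1/3)·43/5 + (1/3)·37/6 = 36/5

36/5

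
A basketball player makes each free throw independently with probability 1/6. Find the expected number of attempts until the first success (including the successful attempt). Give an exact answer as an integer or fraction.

For a geometric distribution, E[trials] = 1/p = 1/(1/6) = 6.

6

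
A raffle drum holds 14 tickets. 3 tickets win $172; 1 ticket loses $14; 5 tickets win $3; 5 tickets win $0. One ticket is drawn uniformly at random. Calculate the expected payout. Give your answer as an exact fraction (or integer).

E[payout] = (3/14)·172 + (1/14)·(-14) + (5/14)·3 + (5/14)·0 = 517/14

517/14 dollars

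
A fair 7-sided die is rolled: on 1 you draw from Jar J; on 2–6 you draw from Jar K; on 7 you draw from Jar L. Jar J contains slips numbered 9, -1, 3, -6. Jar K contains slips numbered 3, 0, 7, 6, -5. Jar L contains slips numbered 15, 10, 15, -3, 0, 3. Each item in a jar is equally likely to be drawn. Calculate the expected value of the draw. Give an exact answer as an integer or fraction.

E[X | Jar J] = (9 − 1 + 3 − 6)/4 = 5/4
E[X | Jar K] = (3 + 0 + 7 + 6 − 5)/5 = 11/5
E[X | Jar L] = (15 + 10 + 15 − 3 + 0 + 3)/6 = 20/3
E[X] = (1/7)·5/4 + (5/7)·11/5 + (1/7)·20/3 = 227/84

227/84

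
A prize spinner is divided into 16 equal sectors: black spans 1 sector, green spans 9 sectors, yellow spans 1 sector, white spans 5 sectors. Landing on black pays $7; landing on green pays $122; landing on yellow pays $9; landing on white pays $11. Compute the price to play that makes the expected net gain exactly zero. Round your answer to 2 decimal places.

E[payout] = (1/16)·7 + (9/16)·122 + (1/16)·9 + (5/16)·11 = 1169/16
Fair fee = E[payout] = 1169/16 ≈ $73.06

$73.06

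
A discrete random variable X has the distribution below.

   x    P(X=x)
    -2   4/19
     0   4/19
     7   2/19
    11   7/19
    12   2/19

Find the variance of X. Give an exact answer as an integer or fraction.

E[X] = (4/19)·(-2) + (4/19)·0 + (2/19)·7 + (7/19)·11 + (2/19)·12 = 107/19
E[X²] = (4/19)·4 + (4/19)·0 + (2/19)·49 + (7/19)·121 + (2/19)·144 = 1249/19
Var(X) = 1249/19 − (107/19)² = 12282/361

12282/361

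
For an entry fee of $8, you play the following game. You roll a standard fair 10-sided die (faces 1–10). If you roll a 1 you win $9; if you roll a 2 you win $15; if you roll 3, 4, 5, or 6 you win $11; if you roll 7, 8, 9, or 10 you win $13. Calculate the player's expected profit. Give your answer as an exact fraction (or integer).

$4

E[payout] = (1/10)·9 + (2/5)·11 + (2/5)·13 + (1/10)·15 = 12
Expected profit = 12 − 8 = 4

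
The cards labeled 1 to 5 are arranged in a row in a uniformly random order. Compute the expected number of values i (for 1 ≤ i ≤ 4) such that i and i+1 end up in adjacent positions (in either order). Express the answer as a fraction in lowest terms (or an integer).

8/5

For each i ∈ {1,…,4}, let Xᵢ = 1 if i and i+1 are adjacent. P(Xᵢ=1) = 2·(5−1)!/5! = 2/5.
By linearity, E[ΣXᵢ] = (4)·(2/5) = 8/5.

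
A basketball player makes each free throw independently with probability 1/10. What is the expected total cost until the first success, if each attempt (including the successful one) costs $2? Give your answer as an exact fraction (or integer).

E[#attempts] = 1/p = 10; E[cost] = 2·10 = 20.

$20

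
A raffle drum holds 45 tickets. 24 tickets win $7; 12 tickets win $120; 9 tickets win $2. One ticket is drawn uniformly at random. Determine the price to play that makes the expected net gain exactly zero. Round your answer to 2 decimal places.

$36.13

E[payout] = (24/45)·7 + (12/45)·120 + (9/45)·2 = 542/15
Fair fee = E[payout] = 542/15 ≈ $36.13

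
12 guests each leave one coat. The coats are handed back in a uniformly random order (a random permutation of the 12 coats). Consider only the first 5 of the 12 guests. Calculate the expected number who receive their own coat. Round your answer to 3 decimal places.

Let Xᵢ = 1 if person i gets their own coat. For each i, P(Xᵢ=1) = 1/12.
By linearity of expectation, E[X₁+…+X_5] = 5·(1/12) = 5/12.
≈ 0.417

0.417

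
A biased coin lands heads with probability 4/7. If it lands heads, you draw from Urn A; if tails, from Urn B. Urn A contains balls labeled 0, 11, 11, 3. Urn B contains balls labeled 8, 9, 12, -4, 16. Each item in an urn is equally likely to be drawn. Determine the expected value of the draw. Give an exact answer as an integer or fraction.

248/35

E[X | Urn A] = (0 + 11 + 11 + 3)/4 = 25/4
E[X | Urn B] = (8 + 9 + 12 − 4 + 16)/5 = 41/5
E[X] = (4/7)·25/4 + (3/7)·41/5 = 248/35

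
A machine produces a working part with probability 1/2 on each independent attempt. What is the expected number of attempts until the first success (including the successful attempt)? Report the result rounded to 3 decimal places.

For a geometric distribution, E[trials] = 1/p = 1/(1/2) = 2.
≈ 2.000

2.000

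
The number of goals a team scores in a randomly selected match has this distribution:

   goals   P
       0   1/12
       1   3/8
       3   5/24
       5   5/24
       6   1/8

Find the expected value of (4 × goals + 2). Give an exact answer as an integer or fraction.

E[4x+2] = (1/12)·2 + (3/8)·6 + (5/24)·14 + (5/24)·22 + (1/8)·26
     = 79/6

79/6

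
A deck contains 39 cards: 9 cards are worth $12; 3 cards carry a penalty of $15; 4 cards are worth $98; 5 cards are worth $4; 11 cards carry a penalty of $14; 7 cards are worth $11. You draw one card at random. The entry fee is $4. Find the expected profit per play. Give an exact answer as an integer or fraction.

E[payout] = (9/39)·12 + (3/39)·(-15) + (4/39)·98 + (5/39)·4 + (11/39)·(-14) + (7/39)·11 = 398/39
Expected profit = 398/39 − 4 = 242/39

242/39 dollars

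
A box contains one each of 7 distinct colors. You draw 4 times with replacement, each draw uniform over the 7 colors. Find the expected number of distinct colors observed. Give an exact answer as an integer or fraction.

1105/343

Let Xⱼ=1 if type j appears at least once. P(Xⱼ=1) = 1 − ((7−1)/7)^4 = 1105/2401.
E[#distinct] = 7·1105/2401 = 1105/343.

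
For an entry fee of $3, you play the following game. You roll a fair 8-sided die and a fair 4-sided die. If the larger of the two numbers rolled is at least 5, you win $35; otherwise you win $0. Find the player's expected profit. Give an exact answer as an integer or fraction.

E[payout] = (1/2)·0 + (1/2)·35 = 35/2
Expected profit = 35/2 − 3 = 29/2

29/2 dollars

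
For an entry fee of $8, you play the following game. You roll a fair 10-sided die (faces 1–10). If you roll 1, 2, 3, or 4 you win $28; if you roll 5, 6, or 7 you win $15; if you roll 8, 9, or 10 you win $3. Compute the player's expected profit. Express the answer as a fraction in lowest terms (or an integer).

43/5 dollars

E[payout] = (3/10)·3 + (3/10)·15 + (2/5)·28 = 83/5
Expected profit = 83/5 − 8 = 43/5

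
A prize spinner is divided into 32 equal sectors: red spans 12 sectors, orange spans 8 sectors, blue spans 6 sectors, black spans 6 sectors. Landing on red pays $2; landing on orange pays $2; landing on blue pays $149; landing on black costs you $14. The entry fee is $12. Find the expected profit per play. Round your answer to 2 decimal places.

$14.56

E[payout] = (12/32)·2 + (8/32)·2 + (6/32)·149 + (6/32)·(-14) = 425/16
Expected profit = 425/16 − 12 = 233/16 ≈ $14.56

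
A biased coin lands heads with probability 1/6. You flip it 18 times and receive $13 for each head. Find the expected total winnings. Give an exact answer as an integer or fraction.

E[#heads] = 18·1/6 = 3 (linearity over flips).
E[winnings] = 13·3 = 39.

$39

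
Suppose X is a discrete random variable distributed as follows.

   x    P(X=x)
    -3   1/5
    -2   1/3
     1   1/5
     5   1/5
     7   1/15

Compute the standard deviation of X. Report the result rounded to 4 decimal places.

3.3823

E[X] = 2/5, E[X²] = 58/5
Var(X) = E[X²] − (E[X])² = 58/5 − 4/25 = 286/25
SD(X) = √(286/25) ≈ 3.3823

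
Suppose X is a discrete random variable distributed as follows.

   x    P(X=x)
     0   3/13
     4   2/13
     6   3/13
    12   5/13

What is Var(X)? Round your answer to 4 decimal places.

22.3905

E[X] = (3/13)·0 + (2/13)·4 + (3/13)·6 + (5/13)·12 = 86/13
E[X²] = (3/13)·0 + (2/13)·16 + (3/13)·36 + (5/13)·144 = 860/13
Var(X) = 860/13 − (86/13)² = 3784/169 ≈ 22.3905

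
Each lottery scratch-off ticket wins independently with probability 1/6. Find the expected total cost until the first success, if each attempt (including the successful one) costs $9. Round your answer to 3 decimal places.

$54.000

E[#attempts] = 1/p = 6; E[cost] = 9·6 = 54.
≈ 54.000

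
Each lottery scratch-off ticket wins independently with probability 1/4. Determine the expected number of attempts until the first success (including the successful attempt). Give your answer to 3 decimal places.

4.000

For a geometric distribution, E[trials] = 1/p = 1/(1/4) = 4.
≈ 4.000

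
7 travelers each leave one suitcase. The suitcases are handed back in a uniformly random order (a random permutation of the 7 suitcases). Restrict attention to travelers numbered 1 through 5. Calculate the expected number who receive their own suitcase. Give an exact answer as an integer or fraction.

Let Xᵢ = 1 if person i gets their own suitcase. For each i, P(Xᵢ=1) = 1/7.
By linearity of expectation, E[X₁+…+X_5] = 5·(1/7) = 5/7.

5/7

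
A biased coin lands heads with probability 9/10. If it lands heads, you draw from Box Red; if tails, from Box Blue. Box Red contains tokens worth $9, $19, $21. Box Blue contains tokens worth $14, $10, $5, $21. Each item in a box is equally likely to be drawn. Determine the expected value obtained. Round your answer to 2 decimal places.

E[X | Box Red] = (9 + 19 + 21)/3 = 49/3
E[X | Box Blue] = (14 + 10 + 5 + 21)/4 = 25/2
E[X] = (9/10)·49/3 + (1/10)·25/2 = 319/20 ≈ 15.95

$15.95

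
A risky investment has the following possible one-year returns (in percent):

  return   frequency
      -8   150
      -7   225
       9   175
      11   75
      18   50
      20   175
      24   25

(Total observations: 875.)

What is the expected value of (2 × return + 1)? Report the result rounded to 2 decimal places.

Total = 875, so P(return=-8) = 150/875, etc.
E[2x+1] = (6/35)·(-15) + (9/35)·(-13) + (1/5)·19 + (3/35)·23 + (2/35)·37 + (1/5)·41 + (1/35)·49
     = 81/7 ≈ 11.57

11.57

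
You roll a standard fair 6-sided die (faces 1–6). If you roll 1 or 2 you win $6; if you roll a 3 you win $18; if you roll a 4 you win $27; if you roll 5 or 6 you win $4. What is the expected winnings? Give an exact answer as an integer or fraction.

E[payout] = (1/3)·4 + (1/3)·6 + (1/6)·18 + (1/6)·27 = 65/6

65/6 dollars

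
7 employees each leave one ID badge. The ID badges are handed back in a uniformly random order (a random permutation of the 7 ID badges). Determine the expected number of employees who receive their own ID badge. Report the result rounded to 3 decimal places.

Let Xᵢ = 1 if person i gets their own ID badge. For each i, P(Xᵢ=1) = 1/7.
By linearity of expectation, E[X₁+…+X_7] = 7·(1/7) = 1.
≈ 1.000

1.000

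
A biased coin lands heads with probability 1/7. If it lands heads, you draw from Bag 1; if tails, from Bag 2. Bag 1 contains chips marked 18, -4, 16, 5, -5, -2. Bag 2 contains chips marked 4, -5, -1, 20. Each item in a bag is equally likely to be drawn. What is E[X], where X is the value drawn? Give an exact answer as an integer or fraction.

E[X | Bag 1] = (18 − 4 + 16 + 5 − 5 − 2)/6 = 14/3
E[X | Bag 2] = (4 − 5 − 1 + 20)/4 = 9/2
E[X] = (1/7)·14/3 + (6/7)·9/2 = 95/21

95/21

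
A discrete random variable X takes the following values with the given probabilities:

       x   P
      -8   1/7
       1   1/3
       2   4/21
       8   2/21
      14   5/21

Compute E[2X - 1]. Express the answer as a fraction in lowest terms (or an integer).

19/3

E[2x-1] = (1/7)·(-17) + (1/3)·1 + (4/21)·3 + (2/21)·15 + (5/21)·27
     = 19/3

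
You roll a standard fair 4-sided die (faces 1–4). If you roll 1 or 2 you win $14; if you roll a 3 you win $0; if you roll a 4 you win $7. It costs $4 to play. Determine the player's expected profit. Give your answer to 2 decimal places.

$4.75

E[payout] = (1/4)·0 + (1/4)·7 + (1/2)·14 = 35/4
Expected profit = 35/4 − 4 = 19/4 ≈ $4.75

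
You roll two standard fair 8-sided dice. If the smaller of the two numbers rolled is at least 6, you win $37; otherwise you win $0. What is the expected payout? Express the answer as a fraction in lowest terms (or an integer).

E[payout] = (55/64)·0 + (9/64)·37 = 333/64

333/64 dollars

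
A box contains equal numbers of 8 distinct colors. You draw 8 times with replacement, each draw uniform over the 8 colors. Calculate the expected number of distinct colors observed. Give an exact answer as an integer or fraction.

Let Xⱼ=1 if type j appears at least once. P(Xⱼ=1) = 1 − ((8−1)/8)^8 = 11012415/16777216.
E[#distinct] = 8·11012415/16777216 = 11012415/2097152.

11012415/2097152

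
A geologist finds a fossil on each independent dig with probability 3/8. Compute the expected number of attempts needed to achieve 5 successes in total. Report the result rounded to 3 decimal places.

13.333

By linearity (sum of 5 independent geometric waits), E[trials] = 5/p = 5/(3/8) = 40/3.
≈ 13.333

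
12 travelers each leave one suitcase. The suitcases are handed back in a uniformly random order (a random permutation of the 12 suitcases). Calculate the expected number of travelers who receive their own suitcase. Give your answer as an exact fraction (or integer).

Let Xᵢ = 1 if person i gets their own suitcase. For each i, P(Xᵢ=1) = 1/12.
By linearity of expectation, E[X₁+…+X_12] = 12·(1/12) = 1.

1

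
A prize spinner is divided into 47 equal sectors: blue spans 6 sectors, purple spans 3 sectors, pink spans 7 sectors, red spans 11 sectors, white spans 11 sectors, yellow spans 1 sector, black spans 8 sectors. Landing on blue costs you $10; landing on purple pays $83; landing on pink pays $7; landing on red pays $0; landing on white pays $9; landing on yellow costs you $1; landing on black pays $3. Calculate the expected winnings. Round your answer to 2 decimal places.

$7.66

E[payout] = (6/47)·(-10) + (3/47)·83 + (7/47)·7 + (11/47)·0 + (11/47)·9 + (1/47)·(-1) + (8/47)·3 = 360/47
≈ $7.66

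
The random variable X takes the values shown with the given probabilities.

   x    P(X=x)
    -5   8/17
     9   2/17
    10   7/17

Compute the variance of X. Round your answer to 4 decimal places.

54.4983

E[X] = (8/17)·(-5) + (2/17)·9 + (7/17)·10 = 48/17
E[X²] = (8/17)·25 + (2/17)·81 + (7/17)·100 = 1062/17
Var(X) = 1062/17 − (48/17)² = 15750/289 ≈ 54.4983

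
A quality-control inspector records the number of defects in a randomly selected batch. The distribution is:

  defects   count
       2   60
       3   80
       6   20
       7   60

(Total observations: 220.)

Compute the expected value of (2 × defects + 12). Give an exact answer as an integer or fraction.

222/11

Total = 220, so P(defects=2) = 60/220, etc.
E[2x+12] = (3/11)·16 + (4/11)·18 + (1/11)·24 + (3/11)·26
     = 222/11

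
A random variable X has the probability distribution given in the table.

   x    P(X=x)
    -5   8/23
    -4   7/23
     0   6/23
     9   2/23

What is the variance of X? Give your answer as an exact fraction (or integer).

E[X] = (8/23)·(-5) + (7/23)·(-4) + (6/23)·0 + (2/23)·9 = -50/23
E[X²] = (8/23)·25 + (7/23)·16 + (6/23)·0 + (2/23)·81 = 474/23
Var(X) = 474/23 − (-50/23)² = 8402/529

8402/529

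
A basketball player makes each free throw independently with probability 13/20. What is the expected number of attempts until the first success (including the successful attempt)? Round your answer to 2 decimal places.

1.54

For a geometric distribution, E[trials] = 1/p = 1/(13/20) = 20/13.
≈ 1.54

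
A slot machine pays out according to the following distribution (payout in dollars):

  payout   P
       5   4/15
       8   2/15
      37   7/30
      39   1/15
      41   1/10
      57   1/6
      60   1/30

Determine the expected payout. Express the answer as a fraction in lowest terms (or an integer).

877/30 dollars

E[X] = (4/15)·5 + (2/15)·8 + (7/30)·37 + (1/15)·39 + (1/10)·41 + (1/6)·57 + (1/30)·60
     = 877/30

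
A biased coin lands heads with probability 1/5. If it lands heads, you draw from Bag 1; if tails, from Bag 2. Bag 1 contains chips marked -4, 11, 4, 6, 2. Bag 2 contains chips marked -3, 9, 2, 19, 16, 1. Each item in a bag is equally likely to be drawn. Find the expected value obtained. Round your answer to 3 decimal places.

E[X | Bag 1] = (-4 + 11 + 4 + 6 + 2)/5 = 19/5
E[X | Bag 2] = (-3 + 9 + 2 + 19 + 16 + 1)/6 = 22/3
E[X] = (1/5)·19/5 + (4/5)·22/3 = 497/75 ≈ 6.627

6.627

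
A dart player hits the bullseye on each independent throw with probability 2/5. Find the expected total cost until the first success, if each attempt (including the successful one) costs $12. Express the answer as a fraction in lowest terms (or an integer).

$30

E[#attempts] = 1/p = 5/2; E[cost] = 12·5/2 = 30.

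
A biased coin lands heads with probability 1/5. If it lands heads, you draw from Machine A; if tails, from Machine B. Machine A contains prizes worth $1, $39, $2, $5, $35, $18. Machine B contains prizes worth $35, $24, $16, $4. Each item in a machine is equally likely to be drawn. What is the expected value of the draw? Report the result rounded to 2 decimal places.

E[X | Machine A] = (1 + 39 + 2 + 5 + 35 + 18)/6 = 50/3
E[X | Machine B] = (35 + 24 + 16 + 4)/4 = 79/4
E[X] = (1/5)·50/3 + (4/5)·79/4 = 287/15 ≈ 19.13

$19.13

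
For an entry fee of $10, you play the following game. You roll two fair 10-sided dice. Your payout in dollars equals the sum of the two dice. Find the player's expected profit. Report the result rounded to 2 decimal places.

$1.00

Distribution of the sum of the two dice: 2 w.p. 1/100, 3 w.p. 1/50, 4 w.p. 3/100, 5 w.p. 1/25, 6 w.p. 1/20, 7 w.p. 3/50, …
E[payout] = (1/100)·2 + (1/50)·3 + (3/100)·4 + (1/25)·5 + (1/20)·6 + (3/50)·7 + (7/100)·8 + (2/25)·9 + (9/100)·10 + (1/10)·11 + (9/100)·12 + (2/25)·13 + (7/100)·14 + (3/50)·15 + (1/20)·16 + (1/25)·17 + (3/100)·18 + (1/50)·19 + (1/100)·20 = 11
Expected profit = 11 − 10 = 1 ≈ $1.00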